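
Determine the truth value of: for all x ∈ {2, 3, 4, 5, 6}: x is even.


Evaluate the predicate on each element: 2:T, 3:F, 4:T, 5:F, 6:T.
Counterexample x = 3 fails the predicate.

F


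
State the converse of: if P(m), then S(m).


The converse of (P → Q) is (Q → P). It is not in general equivalent to the original.
Here P = 'P(m)' and Q = 'S(m)'.

If S(m), then P(m).


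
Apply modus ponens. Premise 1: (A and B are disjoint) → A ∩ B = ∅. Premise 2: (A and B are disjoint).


Modus ponens: from (P → Q) and P, infer Q.
P = '(A and B are disjoint)' is asserted, and P → Q holds, so Q follows.

A ∩ B = ∅.


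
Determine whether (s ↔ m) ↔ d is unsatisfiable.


Truth table over {d, m, s}:
d | m | s | φ
-------------
F | F | F | F
T | F | F | T
F | T | F | T
T | T | F | F
F | F | T | T
T | F | T | F
F | T | T | F
T | T | T | T
Satisfying assignment at row 2: d=T, m=F, s=F gives T.

No, it is not a contradiction.


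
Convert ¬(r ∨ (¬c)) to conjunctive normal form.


Step 1: Apply De Morgan: ¬(r ∨ (¬c)) = ¬r ∧ ¬(¬c).
Step 2: Eliminate any double negations (¬¬X = X).

(¬r) ∧ c


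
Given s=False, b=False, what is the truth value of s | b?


Disjunction is false only when both operands are false.
Substitute: s=False, b=False.
False | False evaluates to False.

False


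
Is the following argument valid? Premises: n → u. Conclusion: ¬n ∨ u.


This matches the form of material implication: the conclusion follows in every model of the premises.

Valid.


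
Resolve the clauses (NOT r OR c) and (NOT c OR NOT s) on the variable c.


The clauses contain complementary literals c and NOTc.
Resolution eliminates this pair and disjoins the remaining literals (merging duplicates).

(NOT r OR NOT s)


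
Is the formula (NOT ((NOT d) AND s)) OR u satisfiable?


Search for a satisfying assignment over {d, s, u}.
Try d=F, s=F, u=F: the formula evaluates to T.
A satisfying assignment exists.

Satisfiable.


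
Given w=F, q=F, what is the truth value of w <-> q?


Biconditional is true when both operands have the same truth value.
Substitute: w=F, q=F.
F <-> F evaluates to T.

T


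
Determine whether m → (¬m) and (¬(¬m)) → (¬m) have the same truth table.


Compare truth tables:
m | φ | ψ
---------
F | T | T
T | F | F
The columns φ and ψ agree on every row.

Yes, they are logically equivalent.


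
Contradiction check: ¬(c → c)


Truth table over {c}:
c | φ
-----
F | F
T | F
Every row is false.

Yes, it is a contradiction.


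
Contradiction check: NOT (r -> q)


Truth table over {q, r}:
q | r | φ
---------
F | F | F
T | F | F
F | T | T
T | T | F
Satisfying assignment at row 3: q=F, r=T gives T.

No, it is not a contradiction.


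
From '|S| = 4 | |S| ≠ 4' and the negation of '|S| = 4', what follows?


Disjunctive syllogism: from (P ∨ Q) and ¬P, infer Q.
One disjunct, '|S| = 4', is ruled out; the other must hold.

|S| ≠ 4


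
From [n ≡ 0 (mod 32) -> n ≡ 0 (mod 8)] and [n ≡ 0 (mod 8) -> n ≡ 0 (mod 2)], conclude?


Hypothetical syllogism: from (P → Q) and (Q → R), infer (P → R).
Chain the two implications through the shared middle term 'n ≡ 0 (mod 8)'.

n ≡ 0 (mod 32) -> n ≡ 0 (mod 2)


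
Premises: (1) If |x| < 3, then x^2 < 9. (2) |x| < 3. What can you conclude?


Modus ponens: from (P → Q) and P, infer Q.
P = '|x| < 3' is asserted, and P → Q holds, so Q follows.

x^2 < 9.


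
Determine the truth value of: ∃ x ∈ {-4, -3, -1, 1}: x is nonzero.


Evaluate the predicate on each element: -4:T, -3:T, -1:T, 1:T.
Witness x = -4 satisfies the predicate.

T


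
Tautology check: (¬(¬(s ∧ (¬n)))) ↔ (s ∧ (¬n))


Build the truth table over {n, s}:
n | s | φ
---------
F | F | T
T | F | T
F | T | T
T | T | T
Every row evaluates to true.

Yes, it is a tautology.


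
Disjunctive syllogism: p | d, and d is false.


Disjunctive syllogism: from (P ∨ Q) and ¬P, infer Q.
One disjunct, 'd', is ruled out; the other must hold.

p


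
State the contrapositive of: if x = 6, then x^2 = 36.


The contrapositive of (P → Q) is (¬Q → ¬P); it is logically equivalent to the original.
Here P = 'x = 6' and Q = 'x^2 = 36'.

If not (x^2 = 36), then not (x = 6).


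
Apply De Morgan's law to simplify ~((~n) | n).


De Morgan: the negation of a disjunction is the conjunction of the negations.
Distribute ~ across |, flipping it to &, and negate each literal.

n & (~n)


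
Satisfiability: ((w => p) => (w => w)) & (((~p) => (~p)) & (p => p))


Search for a satisfying assignment over {p, w}.
Try p=False, w=False: the formula evaluates to True.
A satisfying assignment exists.

Satisfiable.


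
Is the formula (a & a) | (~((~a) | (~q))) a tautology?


Build the truth table over {a, q}:
a | q | φ
---------
False | False | False
True | False | True
False | True | False
True | True | True
Counterexample at row 1: with a=False, q=False, the formula is False.

No, it is not a tautology.


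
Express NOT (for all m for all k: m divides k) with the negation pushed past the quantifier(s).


Negation flips each quantifier (∀↔∃) and negates the inner predicate.
¬(for all m for all k: φ) = there exists m there exists k: ¬φ.

there exists m there exists k: NOT(m divides k)


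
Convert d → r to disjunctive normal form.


Step 1: Rewrite d → r as ¬d ∨ r.

(¬d) ∨ r


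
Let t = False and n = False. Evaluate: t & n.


Conjunction is true only when both operands are true.
Substitute: t=False, n=False.
False & False evaluates to False.

False


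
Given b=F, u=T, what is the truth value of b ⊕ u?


Exclusive or is true when exactly one operand is true.
Substitute: b=F, u=T.
F ⊕ T evaluates to T.

T


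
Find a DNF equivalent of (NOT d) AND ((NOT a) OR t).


Step 1: Distribute ∧ over ∨: (¬d) ∧ ((¬a) ∨ t) = ((¬d) ∧ (¬a)) ∨ ((¬d) ∧ t).

((NOT d) AND (NOT a)) OR ((NOT d) AND t)


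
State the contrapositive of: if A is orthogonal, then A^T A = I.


The contrapositive of (P → Q) is (¬Q → ¬P); it is logically equivalent to the original.
Here P = 'A is orthogonal' and Q = 'A^T A = I'.

If not (A^T A = I), then not (A is orthogonal).


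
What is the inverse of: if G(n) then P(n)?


The inverse of (P → Q) is (¬P → ¬Q). It is equivalent to the converse, not to the original.
Here P = 'G(n)' and Q = 'P(n)'.

If not (G(n)), then not (P(n)).


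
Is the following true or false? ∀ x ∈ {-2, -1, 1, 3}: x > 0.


Evaluate the predicate on each element: -2:F, -1:F, 1:T, 3:T.
Counterexample x = -2 fails the predicate.

F


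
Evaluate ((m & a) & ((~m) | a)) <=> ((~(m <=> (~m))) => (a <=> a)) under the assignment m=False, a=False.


Substitute m=False, a=False:
m & a = False & False = False
~m = True
(~m) | a = True | False = True
(m & a) & ((~m) | a) = False & True = False
~m = True
m <=> (~m) = False <=> True = False
~(m <=> (~m)) = True
a <=> a = False <=> False = True
(~(m <=> (~m))) => (a <=> a) = True => True = True
((m & a) & ((~m) | a)) <=> ((~(m <=> (~m))) => (a <=> a)) = False <=> True = False

False


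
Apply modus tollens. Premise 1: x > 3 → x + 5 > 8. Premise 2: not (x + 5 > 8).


Modus tollens: from (P → Q) and ¬Q, infer ¬P.
Q = 'x + 5 > 8' is denied; since P → Q, P must also fail.

Not (x > 3).


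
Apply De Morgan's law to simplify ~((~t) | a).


De Morgan: the negation of a disjunction is the conjunction of the negations.
Distribute ~ across |, flipping it to &, and negate each literal.

t & (~a)


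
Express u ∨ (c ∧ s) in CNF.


Step 1: Distribute ∨ over ∧: u ∨ (c ∧ s) = (u ∨ c) ∧ (u ∨ s).

(u ∨ c) ∧ (u ∨ s)


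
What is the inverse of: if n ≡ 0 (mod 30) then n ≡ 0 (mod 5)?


The inverse of (P → Q) is (¬P → ¬Q). It is equivalent to the converse, not to the original.
Here P = 'n ≡ 0 (mod 30)' and Q = 'n ≡ 0 (mod 5)'.

If not (n ≡ 0 (mod 30)), then not (n ≡ 0 (mod 5)).


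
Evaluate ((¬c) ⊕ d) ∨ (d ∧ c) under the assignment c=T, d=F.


Substitute c=T, d=F:
¬c = F
(¬c) ⊕ d = F ⊕ F = F
d ∧ c = F ∧ T = F
((¬c) ⊕ d) ∨ (d ∧ c) = F ∨ F = F

F


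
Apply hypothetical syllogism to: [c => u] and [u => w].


Hypothetical syllogism: from (P → Q) and (Q → R), infer (P → R).
Chain the two implications through the shared middle term 'u'.

c => w


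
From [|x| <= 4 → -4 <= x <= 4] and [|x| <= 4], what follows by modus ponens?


Modus ponens: from (P → Q) and P, infer Q.
P = '|x| <= 4' is asserted, and P → Q holds, so Q follows.

-4 <= x <= 4.


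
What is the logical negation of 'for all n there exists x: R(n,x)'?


Negation flips each quantifier (∀↔∃) and negates the inner predicate.
¬(for all n there exists x: φ) = there exists n for all x: ¬φ.

there exists n for all x: NOT(R(n,x))


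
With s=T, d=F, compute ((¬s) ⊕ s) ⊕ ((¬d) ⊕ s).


Substitute s=T, d=F:
¬s = F
(¬s) ⊕ s = F ⊕ T = T
¬d = T
(¬d) ⊕ s = T ⊕ T = F
((¬s) ⊕ s) ⊕ ((¬d) ⊕ s) = T ⊕ F = T

T


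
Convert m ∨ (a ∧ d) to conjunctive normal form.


Step 1: Distribute ∨ over ∧: m ∨ (a ∧ d) = (m ∨ a) ∧ (m ∨ d).

(m ∨ a) ∧ (m ∨ d)


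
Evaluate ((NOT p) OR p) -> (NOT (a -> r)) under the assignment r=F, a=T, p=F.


Substitute r=F, a=T, p=F:
NOT p = T
(NOT p) OR p = T OR F = T
a -> r = T -> F = F
NOT (a -> r) = T
((NOT p) OR p) -> (NOT (a -> r)) = T -> T = T

T


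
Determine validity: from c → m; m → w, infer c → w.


This matches the form of hypothetical syllogism: the conclusion follows in every model of the premises.

Valid.


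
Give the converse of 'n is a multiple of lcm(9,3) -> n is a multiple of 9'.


The converse of (P → Q) is (Q → P). It is not in general equivalent to the original.
Here P = 'n is a multiple of lcm(9,3)' and Q = 'n is a multiple of 9'.

If n is a multiple of 9, then n is a multiple of lcm(9,3).


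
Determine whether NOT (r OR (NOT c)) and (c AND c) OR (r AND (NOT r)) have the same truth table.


Compare truth tables:
c | r | φ | ψ
-------------
F | F | F | F
T | F | T | T
F | T | F | F
T | T | F | T
They differ at row 4 (c=T, r=T): φ=F but ψ=T.

No, they are not logically equivalent.


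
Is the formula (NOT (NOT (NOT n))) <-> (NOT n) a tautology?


Build the truth table over {n}:
n | φ
-----
F | T
T | T
Every row evaluates to true.

Yes, it is a tautology.


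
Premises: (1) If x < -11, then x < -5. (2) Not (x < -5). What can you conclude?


Modus tollens: from (P → Q) and ¬Q, infer ¬P.
Q = 'x < -5' is denied; since P → Q, P must also fail.

Not (x < -11).


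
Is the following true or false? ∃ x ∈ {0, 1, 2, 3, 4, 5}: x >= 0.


Evaluate the predicate on each element: 0:T, 1:T, 2:T, 3:T, 4:T, 5:T.
Witness x = 0 satisfies the predicate.

T


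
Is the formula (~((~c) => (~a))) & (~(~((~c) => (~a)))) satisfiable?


Check all 4 assignments over {a, c}:
a | c | φ
---------
False | False | False
True | False | False
False | True | False
True | True | False
No assignment makes the formula true.

Unsatisfiable.


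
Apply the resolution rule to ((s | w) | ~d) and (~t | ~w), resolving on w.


The clauses contain complementary literals w and ~w.
Resolution eliminates this pair and disjoins the remaining literals (merging duplicates).

((s | ~d) | ~t)


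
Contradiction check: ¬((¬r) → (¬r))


Truth table over {r}:
r | φ
-----
F | F
T | F
Every row is false.

Yes, it is a contradiction.


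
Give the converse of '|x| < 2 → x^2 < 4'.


The converse of (P → Q) is (Q → P). It is not in general equivalent to the original.
Here P = '|x| < 2' and Q = 'x^2 < 4'.

If x^2 < 4, then |x| < 2.


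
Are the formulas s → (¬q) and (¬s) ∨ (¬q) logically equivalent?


Compare truth tables:
q | s | φ | ψ
-------------
F | F | T | T
T | F | T | T
F | T | T | T
T | T | F | F
The columns φ and ψ agree on every row.

Yes, they are logically equivalent.


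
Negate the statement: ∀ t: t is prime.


¬(∀ x: φ) = ∃ x: ¬φ, and ¬(∃ x: φ) = ∀ x: ¬φ.
Apply to the universal statement.

∃ t: ¬(t is prime)


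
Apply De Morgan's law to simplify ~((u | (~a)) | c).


De Morgan: the negation of a disjunction is the conjunction of the negations.
Distribute ~ across |, flipping it to &, and negate each literal.

((~u) & a) & (~c)


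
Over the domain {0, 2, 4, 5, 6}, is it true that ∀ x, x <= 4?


Evaluate the predicate on each element: 0:T, 2:T, 4:T, 5:F, 6:F.
Counterexample x = 5 fails the predicate.

F


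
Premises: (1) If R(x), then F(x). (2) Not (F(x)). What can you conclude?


Modus tollens: from (P → Q) and ¬Q, infer ¬P.
Q = 'F(x)' is denied; since P → Q, P must also fail.

Not (R(x)).


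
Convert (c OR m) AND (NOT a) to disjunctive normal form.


Step 1: Distribute ∧ over ∨: (c ∨ m) ∧ (¬a) = (c ∧ (¬a)) ∨ (m ∧ (¬a)).

(c AND (NOT a)) OR (m AND (NOT a))


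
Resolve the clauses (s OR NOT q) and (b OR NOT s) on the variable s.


The clauses contain complementary literals s and NOTs.
Resolution eliminates this pair and disjoins the remaining literals (merging duplicates).

(NOT q OR b)


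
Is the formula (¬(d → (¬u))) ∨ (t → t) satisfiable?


Search for a satisfying assignment over {d, t, u}.
Try d=F, t=F, u=F: the formula evaluates to T.
A satisfying assignment exists.

Satisfiable.


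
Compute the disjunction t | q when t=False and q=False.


Disjunction is false only when both operands are false.
Substitute: t=False, q=False.
False | False evaluates to False.

False


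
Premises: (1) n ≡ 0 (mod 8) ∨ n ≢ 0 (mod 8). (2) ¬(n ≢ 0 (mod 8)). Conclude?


Disjunctive syllogism: from (P ∨ Q) and ¬P, infer Q.
One disjunct, 'n ≢ 0 (mod 8)', is ruled out; the other must hold.

n ≡ 0 (mod 8)


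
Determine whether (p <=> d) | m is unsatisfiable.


Truth table over {d, m, p}:
d | m | p | φ
-------------
False | False | False | True
True | False | False | False
False | True | False | True
True | True | False | True
False | False | True | False
True | False | True | True
False | True | True | True
True | True | True | True
Satisfying assignment at row 1: d=False, m=False, p=False gives True.

No, it is not a contradiction.


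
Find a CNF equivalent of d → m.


Step 1: Rewrite d → m as ¬d ∨ m.

(¬d) ∨ m


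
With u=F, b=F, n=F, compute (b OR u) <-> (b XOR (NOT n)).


Substitute u=F, b=F, n=F:
b OR u = F OR F = F
NOT n = T
b XOR (NOT n) = F XOR T = T
(b OR u) <-> (b XOR (NOT n)) = F <-> T = F

F


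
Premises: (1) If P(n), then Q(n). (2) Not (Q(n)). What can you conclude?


Modus tollens: from (P → Q) and ¬Q, infer ¬P.
Q = 'Q(n)' is denied; since P → Q, P must also fail.

Not (P(n)).


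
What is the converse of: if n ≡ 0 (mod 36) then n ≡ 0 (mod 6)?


The converse of (P → Q) is (Q → P). It is not in general equivalent to the original.
Here P = 'n ≡ 0 (mod 36)' and Q = 'n ≡ 0 (mod 6)'.

If n ≡ 0 (mod 6), then n ≡ 0 (mod 36).


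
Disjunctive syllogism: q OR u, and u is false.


Disjunctive syllogism: from (P ∨ Q) and ¬P, infer Q.
One disjunct, 'u', is ruled out; the other must hold.

q


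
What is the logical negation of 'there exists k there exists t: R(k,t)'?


Negation flips each quantifier (∀↔∃) and negates the inner predicate.
¬(there exists k there exists t: φ) = for all k for all t: ¬φ.

for all k for all t: NOT(R(k,t))


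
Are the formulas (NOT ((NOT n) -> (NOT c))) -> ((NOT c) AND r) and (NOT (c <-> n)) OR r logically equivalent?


Compare truth tables:
c | n | r | φ | ψ
-----------------
F | F | F | T | F
T | F | F | F | T
F | T | F | T | T
T | T | F | T | F
F | F | T | T | T
T | F | T | F | T
F | T | T | T | T
T | T | T | T | T
They differ at row 1 (c=F, n=F, r=F): φ=T but ψ=F.

No, they are not logically equivalent.


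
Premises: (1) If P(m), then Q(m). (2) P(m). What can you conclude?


Modus ponens: from (P → Q) and P, infer Q.
P = 'P(m)' is asserted, and P → Q holds, so Q follows.

Q(m).


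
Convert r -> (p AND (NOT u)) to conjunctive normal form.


Step 1: Rewrite r → (p ∧ (¬u)) as ¬r ∨ (p ∧ (¬u)).
Step 2: Distribute ∨ over ∧.

((NOT r) OR p) AND ((NOT r) OR (NOT u))


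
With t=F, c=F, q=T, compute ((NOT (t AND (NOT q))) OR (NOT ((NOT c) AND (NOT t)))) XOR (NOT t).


Substitute t=F, c=F, q=T:
NOT q = F
t AND (NOT q) = F AND F = F
NOT (t AND (NOT q)) = T
NOT c = T
NOT t = T
(NOT c) AND (NOT t) = T AND T = T
NOT ((NOT c) AND (NOT t)) = F
(NOT (t AND (NOT q))) OR (NOT ((NOT c) AND (NOT t))) = T OR F = T
NOT t = T
((NOT (t AND (NOT q))) OR (NOT ((NOT c) AND (NOT t)))) XOR (NOT t) = T XOR T = F

F


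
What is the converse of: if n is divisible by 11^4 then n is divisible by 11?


The converse of (P → Q) is (Q → P). It is not in general equivalent to the original.
Here P = 'n is divisible by 11^4' and Q = 'n is divisible by 11'.

If n is divisible by 11, then n is divisible by 11^4.


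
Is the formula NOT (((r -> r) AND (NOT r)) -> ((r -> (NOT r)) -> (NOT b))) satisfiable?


Search for a satisfying assignment over {b, r}.
Try b=T, r=F: the formula evaluates to T.
A satisfying assignment exists.

Satisfiable.


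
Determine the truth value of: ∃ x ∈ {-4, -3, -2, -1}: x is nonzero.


Evaluate the predicate on each element: -4:T, -3:T, -2:T, -1:T.
Witness x = -4 satisfies the predicate.

T


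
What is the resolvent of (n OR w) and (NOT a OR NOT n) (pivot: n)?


The clauses contain complementary literals n and NOTn.
Resolution eliminates this pair and disjoins the remaining literals (merging duplicates).

(w OR NOT a)


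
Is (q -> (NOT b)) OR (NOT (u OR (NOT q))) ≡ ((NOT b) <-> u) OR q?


Compare truth tables:
b | q | u | φ | ψ
-----------------
F | F | F | T | F
T | F | F | T | T
F | T | F | T | T
T | T | F | T | T
F | F | T | T | T
T | F | T | T | F
F | T | T | T | T
T | T | T | F | T
They differ at row 1 (b=F, q=F, u=F): φ=T but ψ=F.

No, they are not logically equivalent.


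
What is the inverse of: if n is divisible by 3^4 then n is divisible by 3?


The inverse of (P → Q) is (¬P → ¬Q). It is equivalent to the converse, not to the original.
Here P = 'n is divisible by 3^4' and Q = 'n is divisible by 3'.

If not (n is divisible by 3^4), then not (n is divisible by 3).


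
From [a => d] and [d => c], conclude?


Hypothetical syllogism: from (P → Q) and (Q → R), infer (P → R).
Chain the two implications through the shared middle term 'd'.

a => c


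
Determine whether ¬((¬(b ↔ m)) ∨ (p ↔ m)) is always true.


Build the truth table over {b, m, p}:
b | m | p | φ
-------------
F | F | F | F
T | F | F | F
F | T | F | F
T | T | F | T
F | F | T | T
T | F | T | F
F | T | T | F
T | T | T | F
Counterexample at row 1: with b=F, m=F, p=F, the formula is F.

No, it is not a tautology.


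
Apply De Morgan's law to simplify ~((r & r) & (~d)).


De Morgan: the negation of a conjunction is the disjunction of the negations.
Distribute ~ across &, flipping it to |, and negate each literal.

((~r) | (~r)) | d


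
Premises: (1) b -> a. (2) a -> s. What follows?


Hypothetical syllogism: from (P → Q) and (Q → R), infer (P → R).
Chain the two implications through the shared middle term 'a'.

b -> s


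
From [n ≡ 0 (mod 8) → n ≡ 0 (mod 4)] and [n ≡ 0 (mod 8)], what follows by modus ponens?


Modus ponens: from (P → Q) and P, infer Q.
P = 'n ≡ 0 (mod 8)' is asserted, and P → Q holds, so Q follows.

n ≡ 0 (mod 4).


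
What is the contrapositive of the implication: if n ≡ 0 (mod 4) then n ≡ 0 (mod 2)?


The contrapositive of (P → Q) is (¬Q → ¬P); it is logically equivalent to the original.
Here P = 'n ≡ 0 (mod 4)' and Q = 'n ≡ 0 (mod 2)'.

If not (n ≡ 0 (mod 2)), then not (n ≡ 0 (mod 4)).


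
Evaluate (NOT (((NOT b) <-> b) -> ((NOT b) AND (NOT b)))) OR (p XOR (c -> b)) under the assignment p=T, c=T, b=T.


Substitute p=T, c=T, b=T:
NOT b = F
(NOT b) <-> b = F <-> T = F
NOT b = F
NOT b = F
(NOT b) AND (NOT b) = F AND F = F
((NOT b) <-> b) -> ((NOT b) AND (NOT b)) = F -> F = T
NOT (((NOT b) <-> b) -> ((NOT b) AND (NOT b))) = F
c -> b = T -> T = T
p XOR (c -> b) = T XOR T = F
(NOT (((NOT b) <-> b) -> ((NOT b) AND (NOT b)))) OR (p XOR (c -> b)) = F OR F = F

F


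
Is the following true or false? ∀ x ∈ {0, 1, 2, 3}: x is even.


Evaluate the predicate on each element: 0:T, 1:F, 2:T, 3:F.
Counterexample x = 1 fails the predicate.

F


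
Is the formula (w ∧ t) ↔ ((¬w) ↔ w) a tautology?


Build the truth table over {t, w}:
t | w | φ
---------
F | F | T
T | F | T
F | T | T
T | T | F
Counterexample at row 4: with t=T, w=T, the formula is F.

No, it is not a tautology.


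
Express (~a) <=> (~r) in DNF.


Step 1: (¬a) ↔ (¬r) is true exactly when both agree: ((¬a) ∧ (¬r)) ∨ (¬(¬a) ∧ ¬(¬r)).
Step 2: Eliminate any double negations (¬¬X = X).

((~a) & (~r)) | (a & r)


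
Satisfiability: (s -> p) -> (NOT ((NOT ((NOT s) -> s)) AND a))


Search for a satisfying assignment over {a, p, s}.
Try a=F, p=F, s=F: the formula evaluates to T.
A satisfying assignment exists.

Satisfiable.


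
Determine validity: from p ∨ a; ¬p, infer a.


This matches the form of disjunctive syllogism: the conclusion follows in every model of the premises.

Valid.


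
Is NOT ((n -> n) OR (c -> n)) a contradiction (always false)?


Truth table over {c, n}:
c | n | φ
---------
F | F | F
T | F | F
F | T | F
T | T | F
Every row is false.

Yes, it is a contradiction.


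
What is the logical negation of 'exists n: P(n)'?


¬(forall x: φ) = exists x: ¬φ, and ¬(exists x: φ) = forall x: ¬φ.
Apply to the existential statement.

forall n: ~(P(n))


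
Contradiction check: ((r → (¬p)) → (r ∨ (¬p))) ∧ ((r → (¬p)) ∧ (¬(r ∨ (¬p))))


Truth table over {p, r}:
p | r | φ
---------
F | F | F
T | F | F
F | T | F
T | T | F
Every row is false.

Yes, it is a contradiction.


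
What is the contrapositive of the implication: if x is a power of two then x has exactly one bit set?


The contrapositive of (P → Q) is (¬Q → ¬P); it is logically equivalent to the original.
Here P = 'x is a power of two' and Q = 'x has exactly one bit set'.

If not (x has exactly one bit set), then not (x is a power of two).


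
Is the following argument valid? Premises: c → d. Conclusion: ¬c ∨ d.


This matches the form of material implication: the conclusion follows in every model of the premises.

Valid.


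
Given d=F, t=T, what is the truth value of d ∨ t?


Disjunction is false only when both operands are false.
Substitute: d=F, t=T.
F ∨ T evaluates to T.

T


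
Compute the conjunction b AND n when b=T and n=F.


Conjunction is true only when both operands are true.
Substitute: b=T, n=F.
T AND F evaluates to F.

F


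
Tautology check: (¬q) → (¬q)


Build the truth table over {q}:
q | φ
-----
F | T
T | T
Every row evaluates to true.

Yes, it is a tautology.


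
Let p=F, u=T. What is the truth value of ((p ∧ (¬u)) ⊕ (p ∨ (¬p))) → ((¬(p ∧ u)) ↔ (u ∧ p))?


Substitute p=F, u=T:
¬u = F
p ∧ (¬u) = F ∧ F = F
¬p = T
p ∨ (¬p) = F ∨ T = T
(p ∧ (¬u)) ⊕ (p ∨ (¬p)) = F ⊕ T = T
p ∧ u = F ∧ T = F
¬(p ∧ u) = T
u ∧ p = T ∧ F = F
(¬(p ∧ u)) ↔ (u ∧ p) = T ↔ F = F
((p ∧ (¬u)) ⊕ (p ∨ (¬p))) → ((¬(p ∧ u)) ↔ (u ∧ p)) = T → F = F

F


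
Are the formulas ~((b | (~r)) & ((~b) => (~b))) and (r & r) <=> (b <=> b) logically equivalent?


Compare truth tables:
b | r | φ | ψ
-------------
False | False | False | False
True | False | False | False
False | True | True | True
True | True | False | True
They differ at row 4 (b=True, r=True): φ=False but ψ=True.

No, they are not logically equivalent.


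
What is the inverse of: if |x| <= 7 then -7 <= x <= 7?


The inverse of (P → Q) is (¬P → ¬Q). It is equivalent to the converse, not to the original.
Here P = '|x| <= 7' and Q = '-7 <= x <= 7'.

If not (|x| <= 7), then not (-7 <= x <= 7).


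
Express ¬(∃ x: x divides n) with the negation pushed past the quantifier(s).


¬(∀ x: φ) = ∃ x: ¬φ, and ¬(∃ x: φ) = ∀ x: ¬φ.
Apply to the existential statement.

∀ x: ¬(x divides n)


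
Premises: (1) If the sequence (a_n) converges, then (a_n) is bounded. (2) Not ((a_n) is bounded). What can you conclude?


Modus tollens: from (P → Q) and ¬Q, infer ¬P.
Q = '(a_n) is bounded' is denied; since P → Q, P must also fail.

Not (the sequence (a_n) converges).


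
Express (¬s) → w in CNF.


Step 1: Rewrite (¬s) → w as ¬(¬s) ∨ w.
Step 2: Eliminate any double negations (¬¬X = X).

s ∨ w


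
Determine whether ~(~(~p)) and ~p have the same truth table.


Compare truth tables:
p | φ | ψ
---------
False | True | True
True | False | False
The columns φ and ψ agree on every row.

Yes, they are logically equivalent.


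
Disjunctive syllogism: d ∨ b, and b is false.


Disjunctive syllogism: from (P ∨ Q) and ¬P, infer Q.
One disjunct, 'b', is ruled out; the other must hold.

d


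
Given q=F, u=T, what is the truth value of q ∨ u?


Disjunction is false only when both operands are false.
Substitute: q=F, u=T.
F ∨ T evaluates to T.

T


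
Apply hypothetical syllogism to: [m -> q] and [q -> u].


Hypothetical syllogism: from (P → Q) and (Q → R), infer (P → R).
Chain the two implications through the shared middle term 'q'.

m -> u


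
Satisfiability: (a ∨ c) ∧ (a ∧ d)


Search for a satisfying assignment over {a, c, d}.
Try a=T, c=F, d=T: the formula evaluates to T.
A satisfying assignment exists.

Satisfiable.


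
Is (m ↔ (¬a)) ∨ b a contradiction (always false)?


Truth table over {a, b, m}:
a | b | m | φ
-------------
F | F | F | F
T | F | F | T
F | T | F | T
T | T | F | T
F | F | T | T
T | F | T | F
F | T | T | T
T | T | T | T
Satisfying assignment at row 2: a=T, b=F, m=F gives T.

No, it is not a contradiction.


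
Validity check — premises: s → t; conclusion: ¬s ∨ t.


This matches the form of material implication: the conclusion follows in every model of the premises.

Valid.


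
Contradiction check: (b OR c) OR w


Truth table over {b, c, w}:
b | c | w | φ
-------------
F | F | F | F
T | F | F | T
F | T | F | T
T | T | F | T
F | F | T | T
T | F | T | T
F | T | T | T
T | T | T | T
Satisfying assignment at row 2: b=T, c=F, w=F gives T.

No, it is not a contradiction.


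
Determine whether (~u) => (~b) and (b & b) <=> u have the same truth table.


Compare truth tables:
b | u | φ | ψ
-------------
False | False | True | True
True | False | False | False
False | True | True | False
True | True | True | True
They differ at row 3 (b=False, u=True): φ=True but ψ=False.

No, they are not logically equivalent.


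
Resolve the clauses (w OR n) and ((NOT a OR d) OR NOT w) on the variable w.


The clauses contain complementary literals w and NOTw.
Resolution eliminates this pair and disjoins the remaining literals (merging duplicates).

((n OR d) OR NOT a)


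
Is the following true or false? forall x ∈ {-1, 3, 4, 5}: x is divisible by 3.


Evaluate the predicate on each element: -1:False, 3:True, 4:False, 5:False.
Counterexample x = -1 fails the predicate.

False


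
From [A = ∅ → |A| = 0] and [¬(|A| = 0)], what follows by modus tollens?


Modus tollens: from (P → Q) and ¬Q, infer ¬P.
Q = '|A| = 0' is denied; since P → Q, P must also fail.

Not (A = ∅).


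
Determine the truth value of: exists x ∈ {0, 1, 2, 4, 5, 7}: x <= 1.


Evaluate the predicate on each element: 0:True, 1:True, 2:False, 4:False, 5:False, 7:False.
Witness x = 0 satisfies the predicate.

True


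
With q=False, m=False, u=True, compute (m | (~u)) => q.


Substitute q=False, m=False, u=True:
~u = False
m | (~u) = False | False = False
(m | (~u)) => q = False => False = True

True


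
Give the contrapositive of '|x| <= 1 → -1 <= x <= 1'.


The contrapositive of (P → Q) is (¬Q → ¬P); it is logically equivalent to the original.
Here P = '|x| <= 1' and Q = '-1 <= x <= 1'.

If not (-1 <= x <= 1), then not (|x| <= 1).


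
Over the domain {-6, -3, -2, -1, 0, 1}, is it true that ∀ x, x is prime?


Evaluate the predicate on each element: -6:F, -3:F, -2:F, -1:F, 0:F, 1:F.
Counterexample x = -6 fails the predicate.

F


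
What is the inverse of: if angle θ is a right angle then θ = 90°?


The inverse of (P → Q) is (¬P → ¬Q). It is equivalent to the converse, not to the original.
Here P = 'angle θ is a right angle' and Q = 'θ = 90°'.

If not (angle θ is a right angle), then not (θ = 90°).


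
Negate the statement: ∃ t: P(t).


¬(∀ x: φ) = ∃ x: ¬φ, and ¬(∃ x: φ) = ∀ x: ¬φ.
Apply to the existential statement.

∀ t: ¬(P(t))


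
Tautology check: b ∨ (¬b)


Build the truth table over {b}:
b | φ
-----
F | T
T | T
Every row evaluates to true.

Yes, it is a tautology.


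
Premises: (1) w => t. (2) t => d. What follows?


Hypothetical syllogism: from (P → Q) and (Q → R), infer (P → R).
Chain the two implications through the shared middle term 't'.

w => d


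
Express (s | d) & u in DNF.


Step 1: Distribute ∧ over ∨: (s ∨ d) ∧ u = (s ∧ u) ∨ (d ∧ u).

(s & u) | (d & u)


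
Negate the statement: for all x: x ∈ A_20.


¬(for all x: φ) = there exists x: ¬φ, and ¬(there exists x: φ) = for all x: ¬φ.
Apply to the universal statement.

there exists x: NOT(x ∈ A_20)


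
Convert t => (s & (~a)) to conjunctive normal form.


Step 1: Rewrite t → (s ∧ (¬a)) as ¬t ∨ (s ∧ (¬a)).
Step 2: Distribute ∨ over ∧.

((~t) | s) & ((~t) | (~a))


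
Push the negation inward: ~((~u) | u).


De Morgan: the negation of a disjunction is the conjunction of the negations.
Distribute ~ across |, flipping it to &, and negate each literal.

u & (~u)


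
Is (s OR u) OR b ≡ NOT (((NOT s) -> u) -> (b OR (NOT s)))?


Compare truth tables:
b | s | u | φ | ψ
-----------------
F | F | F | F | F
T | F | F | T | F
F | T | F | T | T
T | T | F | T | F
F | F | T | T | F
T | F | T | T | F
F | T | T | T | T
T | T | T | T | F
They differ at row 2 (b=T, s=F, u=F): φ=T but ψ=F.

No, they are not logically equivalent.


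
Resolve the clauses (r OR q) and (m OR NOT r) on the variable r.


The clauses contain complementary literals r and NOTr.
Resolution eliminates this pair and disjoins the remaining literals (merging duplicates).

(q OR m)


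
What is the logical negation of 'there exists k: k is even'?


¬(for all x: φ) = there exists x: ¬φ, and ¬(there exists x: φ) = for all x: ¬φ.
Apply to the existential statement.

for all k: NOT(k is even)


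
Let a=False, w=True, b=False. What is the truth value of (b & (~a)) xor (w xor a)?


Substitute a=False, w=True, b=False:
~a = True
b & (~a) = False & True = False
w xor a = True xor False = True
(b & (~a)) xor (w xor a) = False xor True = True

True


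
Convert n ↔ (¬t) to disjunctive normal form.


Step 1: n ↔ (¬t) is true exactly when both agree: (n ∧ (¬t)) ∨ (¬n ∧ ¬(¬t)).
Step 2: Eliminate any double negations (¬¬X = X).

(n ∧ (¬t)) ∨ ((¬n) ∧ t)


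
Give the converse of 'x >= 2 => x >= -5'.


The converse of (P → Q) is (Q → P). It is not in general equivalent to the original.
Here P = 'x >= 2' and Q = 'x >= -5'.

If x >= -5, then x >= 2.


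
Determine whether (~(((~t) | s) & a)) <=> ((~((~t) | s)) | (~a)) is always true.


Build the truth table over {a, s, t}:
a | s | t | φ
-------------
False | False | False | True
True | False | False | True
False | True | False | True
True | True | False | True
False | False | True | True
True | False | True | True
False | True | True | True
True | True | True | True
Every row evaluates to true.

Yes, it is a tautology.


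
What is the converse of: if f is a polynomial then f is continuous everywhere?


The converse of (P → Q) is (Q → P). It is not in general equivalent to the original.
Here P = 'f is a polynomial' and Q = 'f is continuous everywhere'.

If f is continuous everywhere, then f is a polynomial.


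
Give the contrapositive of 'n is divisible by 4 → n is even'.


The contrapositive of (P → Q) is (¬Q → ¬P); it is logically equivalent to the original.
Here P = 'n is divisible by 4' and Q = 'n is even'.

If not (n is even), then not (n is divisible by 4).


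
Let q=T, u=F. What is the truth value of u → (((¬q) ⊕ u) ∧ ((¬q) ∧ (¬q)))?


Substitute q=T, u=F:
¬q = F
(¬q) ⊕ u = F ⊕ F = F
¬q = F
¬q = F
(¬q) ∧ (¬q) = F ∧ F = F
((¬q) ⊕ u) ∧ ((¬q) ∧ (¬q)) = F ∧ F = F
u → (((¬q) ⊕ u) ∧ ((¬q) ∧ (¬q))) = F → F = T

T


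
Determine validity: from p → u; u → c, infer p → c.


This matches the form of hypothetical syllogism: the conclusion follows in every model of the premises.

Valid.


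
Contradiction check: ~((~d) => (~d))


Truth table over {d}:
d | φ
-----
False | False
True | False
Every row is false.

Yes, it is a contradiction.


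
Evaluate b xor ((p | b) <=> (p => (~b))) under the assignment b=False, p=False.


Substitute b=False, p=False:
p | b = False | False = False
~b = True
p => (~b) = False => True = True
(p | b) <=> (p => (~b)) = False <=> True = False
b xor ((p | b) <=> (p => (~b))) = False xor False = False

False


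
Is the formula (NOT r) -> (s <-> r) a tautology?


Build the truth table over {r, s}:
r | s | φ
---------
F | F | T
T | F | T
F | T | F
T | T | T
Counterexample at row 3: with r=F, s=T, the formula is F.

No, it is not a tautology.


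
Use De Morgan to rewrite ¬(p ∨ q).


De Morgan: the negation of a disjunction is the conjunction of the negations.
Distribute ¬ across ∨, flipping it to ∧, and negate each literal.

(¬p) ∧ (¬q)


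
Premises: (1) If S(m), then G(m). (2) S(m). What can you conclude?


Modus ponens: from (P → Q) and P, infer Q.
P = 'S(m)' is asserted, and P → Q holds, so Q follows.

G(m).


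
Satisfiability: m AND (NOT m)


Check all 2 assignments over {m}:
m | φ
-----
F | F
T | F
No assignment makes the formula true.

Unsatisfiable.


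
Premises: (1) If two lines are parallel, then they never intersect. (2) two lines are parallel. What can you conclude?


Modus ponens: from (P → Q) and P, infer Q.
P = 'two lines are parallel' is asserted, and P → Q holds, so Q follows.

they never intersect.


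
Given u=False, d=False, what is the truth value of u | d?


Disjunction is false only when both operands are false.
Substitute: u=False, d=False.
False | False evaluates to False.

False


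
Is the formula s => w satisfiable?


Search for a satisfying assignment over {s, w}.
Try s=False, w=False: the formula evaluates to True.
A satisfying assignment exists.

Satisfiable.


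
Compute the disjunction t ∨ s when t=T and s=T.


Disjunction is false only when both operands are false.
Substitute: t=T, s=T.
T ∨ T evaluates to T.

T


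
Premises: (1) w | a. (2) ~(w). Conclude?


Disjunctive syllogism: from (P ∨ Q) and ¬P, infer Q.
One disjunct, 'w', is ruled out; the other must hold.

a


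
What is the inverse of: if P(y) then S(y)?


The inverse of (P → Q) is (¬P → ¬Q). It is equivalent to the converse, not to the original.
Here P = 'P(y)' and Q = 'S(y)'.

If not (P(y)), then not (S(y)).


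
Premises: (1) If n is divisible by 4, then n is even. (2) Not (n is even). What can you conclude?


Modus tollens: from (P → Q) and ¬Q, infer ¬P.
Q = 'n is even' is denied; since P → Q, P must also fail.

Not (n is divisible by 4).


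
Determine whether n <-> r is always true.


Build the truth table over {n, r}:
n | r | φ
---------
F | F | T
T | F | F
F | T | F
T | T | T
Counterexample at row 2: with n=T, r=F, the formula is F.

No, it is not a tautology.


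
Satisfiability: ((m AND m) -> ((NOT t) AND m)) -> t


Search for a satisfying assignment over {m, t}.
Try m=F, t=T: the formula evaluates to T.
A satisfying assignment exists.

Satisfiable.


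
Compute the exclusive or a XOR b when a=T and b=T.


Exclusive or is true when exactly one operand is true.
Substitute: a=T, b=T.
T XOR T evaluates to F.

F


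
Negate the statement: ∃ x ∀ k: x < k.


Negation flips each quantifier (∀↔∃) and negates the inner predicate.
¬(∃ x ∀ k: φ) = ∀ x ∃ k: ¬φ.

∀ x ∃ k: ¬(x < k)


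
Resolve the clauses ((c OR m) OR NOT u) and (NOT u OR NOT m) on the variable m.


The clauses contain complementary literals m and NOTm.
Resolution eliminates this pair and disjoins the remaining literals (merging duplicates).

(c OR NOT u)


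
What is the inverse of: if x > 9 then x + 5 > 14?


The inverse of (P → Q) is (¬P → ¬Q). It is equivalent to the converse, not to the original.
Here P = 'x > 9' and Q = 'x + 5 > 14'.

If not (x > 9), then not (x + 5 > 14).


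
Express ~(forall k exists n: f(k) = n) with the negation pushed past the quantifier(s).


Negation flips each quantifier (∀↔∃) and negates the inner predicate.
¬(forall k exists n: φ) = exists k forall n: ¬φ.

exists k forall n: ~(f(k) = n)


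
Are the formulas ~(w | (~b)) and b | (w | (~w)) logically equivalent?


Compare truth tables:
b | w | φ | ψ
-------------
False | False | False | True
True | False | True | True
False | True | False | True
True | True | False | True
They differ at row 1 (b=False, w=False): φ=False but ψ=True.

No, they are not logically equivalent.


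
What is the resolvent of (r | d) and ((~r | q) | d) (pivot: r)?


The clauses contain complementary literals r and ~r.
Resolution eliminates this pair and disjoins the remaining literals (merging duplicates).

(d | q)


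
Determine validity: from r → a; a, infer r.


This is affirming the consequent (fallacy). There exist truth assignments where the premises are all true but the conclusion is false.

Invalid.


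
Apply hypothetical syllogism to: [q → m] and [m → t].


Hypothetical syllogism: from (P → Q) and (Q → R), infer (P → R).
Chain the two implications through the shared middle term 'm'.

q → t


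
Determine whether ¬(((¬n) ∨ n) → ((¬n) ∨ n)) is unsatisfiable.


Truth table over {n}:
n | φ
-----
F | F
T | F
Every row is false.

Yes, it is a contradiction.


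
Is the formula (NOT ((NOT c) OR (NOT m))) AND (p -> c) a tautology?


Build the truth table over {c, m, p}:
c | m | p | φ
-------------
F | F | F | F
T | F | F | F
F | T | F | F
T | T | F | T
F | F | T | F
T | F | T | F
F | T | T | F
T | T | T | T
Counterexample at row 1: with c=F, m=F, p=F, the formula is F.

No, it is not a tautology.


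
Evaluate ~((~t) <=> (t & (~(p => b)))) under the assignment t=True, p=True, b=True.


Substitute t=True, p=True, b=True:
~t = False
p => b = True => True = True
~(p => b) = False
t & (~(p => b)) = True & False = False
(~t) <=> (t & (~(p => b))) = False <=> False = True
~((~t) <=> (t & (~(p => b)))) = False

False


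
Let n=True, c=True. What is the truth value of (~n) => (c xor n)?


Substitute n=True, c=True:
~n = False
c xor n = True xor True = False
(~n) => (c xor n) = False => False = True

True


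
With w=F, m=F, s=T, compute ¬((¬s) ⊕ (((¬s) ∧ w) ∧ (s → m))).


Substitute w=F, m=F, s=T:
¬s = F
¬s = F
(¬s) ∧ w = F ∧ F = F
s → m = T → F = F
((¬s) ∧ w) ∧ (s → m) = F ∧ F = F
(¬s) ⊕ (((¬s) ∧ w) ∧ (s → m)) = F ⊕ F = F
¬((¬s) ⊕ (((¬s) ∧ w) ∧ (s → m))) = T

T
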